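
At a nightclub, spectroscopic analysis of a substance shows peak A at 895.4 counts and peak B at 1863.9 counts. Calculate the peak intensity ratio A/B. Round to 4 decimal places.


Spectral peak ratio:
Peak A = 895.4 counts
Peak B = 1863.9 counts
Ratio = 895.4 / 1863.9 = 0.4804

0.4804


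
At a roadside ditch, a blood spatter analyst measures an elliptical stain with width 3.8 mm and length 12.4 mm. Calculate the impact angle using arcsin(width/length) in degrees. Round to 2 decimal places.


Blood spatter impact angle calculation:
width / length = 3.8 / 12.4 = 0.306452
angle = arcsin(0.306452)
angle = 17.85 degrees

17.85


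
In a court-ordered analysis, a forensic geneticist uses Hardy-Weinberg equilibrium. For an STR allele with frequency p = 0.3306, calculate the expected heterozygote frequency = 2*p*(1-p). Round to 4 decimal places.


Hardy-Weinberg heterozygote frequency:
q = 1 - p = 1 - 0.3306 = 0.6694
2pq = 2 * 0.3306 * 0.6694 = 0.4426

0.4426


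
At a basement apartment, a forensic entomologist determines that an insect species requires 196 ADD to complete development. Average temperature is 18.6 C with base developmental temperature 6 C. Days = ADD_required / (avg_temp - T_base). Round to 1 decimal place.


Insect development time:
Effective temperature = avg_temp - T_base = 18.6 - 6 = 12.6 C
Days = ADD / effective_temp = 196 / 12.6 = 15.6 days

15.6


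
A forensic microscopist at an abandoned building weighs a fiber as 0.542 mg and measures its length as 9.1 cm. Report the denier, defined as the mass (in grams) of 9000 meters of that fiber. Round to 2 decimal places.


Denier calculation:
Mass in grams = 0.542 mg / 1000 = 0.000542 g
Length in meters = 9.1 cm / 100 = 0.091 m
Linear density = mass / length = 0.000542 / 0.091 = 0.00595604 g/m
Denier = (g/m) * 9000 = 0.00595604 * 9000 = 53.60

53.60


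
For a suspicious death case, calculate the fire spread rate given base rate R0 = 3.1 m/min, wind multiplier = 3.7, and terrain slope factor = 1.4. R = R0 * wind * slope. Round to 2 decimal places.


Fire spread rate calculation:
R = R0 * wind_factor * slope_factor
= 3.1 * 3.7 * 1.4
= 11.47 * 1.4
= 16.06 m/min

16.06


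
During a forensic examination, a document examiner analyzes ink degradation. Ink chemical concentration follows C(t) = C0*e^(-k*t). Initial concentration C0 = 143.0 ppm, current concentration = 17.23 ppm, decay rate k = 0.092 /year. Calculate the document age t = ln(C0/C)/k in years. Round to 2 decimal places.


Document age estimation:
C0/C = 143.0 / 17.23 = 8.299478
ln(C0/C) = 2.116193
t = 2.116193 / 0.092 = 23.00 years

23.00


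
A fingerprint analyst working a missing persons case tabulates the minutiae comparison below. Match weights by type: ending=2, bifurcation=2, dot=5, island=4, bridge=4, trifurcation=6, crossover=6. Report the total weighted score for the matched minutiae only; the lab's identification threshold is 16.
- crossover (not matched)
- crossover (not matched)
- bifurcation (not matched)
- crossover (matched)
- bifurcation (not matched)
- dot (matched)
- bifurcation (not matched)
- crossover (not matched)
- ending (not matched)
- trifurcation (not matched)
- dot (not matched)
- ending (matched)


Weighted minutiae match score:
  crossover: not matched, +0
  crossover: not matched, +0
  bifurcation: not matched, +0
  crossover: matched, +6 (running total 6)
  bifurcation: not matched, +0
  dot: matched, +5 (running total 11)
  bifurcation: not matched, +0
  crossover: not matched, +0
  ending: not matched, +0
  trifurcation: not matched, +0
  dot: not matched, +0
  ending: matched, +2 (running total 13)
Total score = 13
Threshold = 16; verdict = inconclusive

13


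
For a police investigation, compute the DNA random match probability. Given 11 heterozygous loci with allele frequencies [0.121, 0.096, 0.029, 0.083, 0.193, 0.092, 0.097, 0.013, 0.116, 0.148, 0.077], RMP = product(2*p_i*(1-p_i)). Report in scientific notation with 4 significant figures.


Computing RMP for 11 loci:
Locus 1: 2 * 0.121 * 0.879 = 0.212718
Locus 2: 2 * 0.096 * 0.904 = 0.173568
Locus 3: 2 * 0.029 * 0.971 = 0.056318
Locus 4: 2 * 0.083 * 0.917 = 0.152222
Locus 5: 2 * 0.193 * 0.807 = 0.311502
Locus 6: 2 * 0.092 * 0.908 = 0.167072
Locus 7: 2 * 0.097 * 0.903 = 0.175182
Locus 8: 2 * 0.013 * 0.987 = 0.025662
Locus 9: 2 * 0.116 * 0.884 = 0.205088
Locus 10: 2 * 0.148 * 0.852 = 0.252192
Locus 11: 2 * 0.077 * 0.923 = 0.142142
RMP = 5.444e-10

5.444e-10


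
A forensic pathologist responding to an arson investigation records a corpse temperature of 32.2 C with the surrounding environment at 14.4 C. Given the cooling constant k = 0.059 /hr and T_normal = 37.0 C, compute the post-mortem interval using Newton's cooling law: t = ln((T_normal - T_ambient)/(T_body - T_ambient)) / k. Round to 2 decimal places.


Using Newton's law of cooling:
t = ln((T_normal - T_ambient) / (T_body - T_ambient)) / k
T_normal - T_ambient = 22.6
T_body - T_ambient = 17.8
Ratio = 1.269663
ln(ratio) = 0.238752
t = 0.238752 / 0.059 = 4.05 hours

4.05


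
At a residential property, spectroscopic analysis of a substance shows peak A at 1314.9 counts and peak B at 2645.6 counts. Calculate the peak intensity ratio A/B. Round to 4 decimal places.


Spectral peak ratio:
Peak A = 1314.9 counts
Peak B = 2645.6 counts
Ratio = 1314.9 / 2645.6 = 0.4970

0.4970


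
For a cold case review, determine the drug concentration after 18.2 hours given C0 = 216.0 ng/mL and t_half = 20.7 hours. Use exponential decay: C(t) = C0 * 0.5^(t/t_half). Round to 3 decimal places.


Drug concentration decay:
Number of half-lives = t / t_half = 18.2 / 20.7 = 0.879227
Decay factor = 0.5^0.879227 = 0.54365865
C(t) = 216.0 * 0.54365865 = 117.430 ng/mL

117.430


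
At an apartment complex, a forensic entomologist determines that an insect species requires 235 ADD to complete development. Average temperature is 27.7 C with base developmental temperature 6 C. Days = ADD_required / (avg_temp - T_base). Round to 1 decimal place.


Insect development time:
Effective temperature = avg_temp - T_base = 27.7 - 6 = 21.7 C
Days = ADD / effective_temp = 235 / 21.7 = 10.8 days

10.8


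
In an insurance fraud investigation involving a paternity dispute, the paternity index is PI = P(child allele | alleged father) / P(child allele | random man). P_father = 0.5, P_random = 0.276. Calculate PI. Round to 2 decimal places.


Paternity Index calculation:
PI = P(allele|father) / P(allele|random)
PI = 0.5 / 0.276
PI = 1.81

1.81


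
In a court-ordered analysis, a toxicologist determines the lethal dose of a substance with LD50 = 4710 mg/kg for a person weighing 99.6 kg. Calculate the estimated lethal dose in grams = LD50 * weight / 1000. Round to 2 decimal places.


Lethal dose calculation:
Lethal dose = LD50 * body_weight / 1000
= 4710 * 99.6 / 1000
= 469116 / 1000
= 469.12 g

469.12


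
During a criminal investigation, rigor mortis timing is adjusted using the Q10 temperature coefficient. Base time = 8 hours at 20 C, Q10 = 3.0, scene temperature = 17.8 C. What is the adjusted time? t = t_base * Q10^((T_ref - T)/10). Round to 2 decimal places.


Rigor mortis time adjustment:
Exponent = (T_ref - T_actual) / 10 = (20 - 17.8) / 10 = 0.22
Q10 factor = 3.0^0.22 = 1.27341
t_adjusted = 8 * 1.27341 = 10.19 hours

10.19


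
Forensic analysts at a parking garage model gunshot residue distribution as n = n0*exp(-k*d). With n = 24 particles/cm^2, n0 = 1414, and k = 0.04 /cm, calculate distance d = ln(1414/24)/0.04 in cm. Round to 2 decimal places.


GSR distance calculation:
n0/n = 1414 / 24 = 58.916667
ln(n0/n) = 4.076124
d = 4.076124 / 0.04 = 101.90 cm

101.90


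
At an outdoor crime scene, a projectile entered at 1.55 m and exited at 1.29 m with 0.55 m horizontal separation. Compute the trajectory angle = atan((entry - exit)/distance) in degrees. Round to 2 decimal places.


Bullet trajectory angle:
Height difference = 1.55 - 1.29 = 0.26 m
angle = atan(0.26 / 0.55)
angle = atan(0.472727)
angle = 25.30 degrees

25.30


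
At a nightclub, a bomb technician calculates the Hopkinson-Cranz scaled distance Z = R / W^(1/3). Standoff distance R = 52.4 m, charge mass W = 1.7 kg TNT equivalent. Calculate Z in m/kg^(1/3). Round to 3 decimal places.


Scaled distance calculation:
W^(1/3) = 1.7^(1/3) = 1.193483
Z = R / W^(1/3) = 52.4 / 1.193483
Z = 43.905 m/kg^(1/3)

43.905


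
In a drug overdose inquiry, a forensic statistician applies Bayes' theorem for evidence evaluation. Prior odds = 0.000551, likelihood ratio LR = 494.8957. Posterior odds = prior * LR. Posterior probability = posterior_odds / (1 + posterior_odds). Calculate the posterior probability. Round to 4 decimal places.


Bayesian evidence evaluation:
Posterior odds = prior_odds * LR = 0.000551 * 494.8957 = 0.2726875
Posterior probability = posterior_odds / (1 + posterior_odds)
= 0.2726875 / (1 + 0.2726875)
= 0.2726875 / 1.2726875
= 0.2143

0.2143


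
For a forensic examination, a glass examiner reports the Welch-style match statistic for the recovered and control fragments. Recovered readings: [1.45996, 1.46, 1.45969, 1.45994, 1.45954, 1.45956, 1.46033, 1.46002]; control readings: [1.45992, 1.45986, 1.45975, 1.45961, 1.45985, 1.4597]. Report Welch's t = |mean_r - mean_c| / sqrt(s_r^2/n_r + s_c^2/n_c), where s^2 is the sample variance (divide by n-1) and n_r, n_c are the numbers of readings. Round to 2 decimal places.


Welch's t-criterion for glass RI comparison:
Recovered mean = sum / n_r = 11.67904 / 8 = 1.45988
Control mean = sum / n_c = 8.75869 / 6 = 1.4597817
Recovered sample variance s_r^2 = 7.15143e-08
Control sample variance s_c^2 = 1.34167e-08
Welch SE (unpooled) = sqrt(s_r^2/n_r + s_c^2/n_c) = sqrt(8.93929e-09 + 2.23611e-09) = sqrt(1.11754e-08) = 0.000105714
|mean_r - mean_c| = 9.83333e-05
t = 9.83333e-05 / 0.000105714 = 0.93

0.93


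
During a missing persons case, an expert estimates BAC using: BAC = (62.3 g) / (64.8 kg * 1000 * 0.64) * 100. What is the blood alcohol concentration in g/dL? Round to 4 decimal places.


Applying the Widmark formula:
BAC = (dose_g / (body_wt * 1000 * r)) * 100
Denominator = 64.8 * 1000 * 0.64 = 41472
BAC = (62.3 / 41472) * 100
BAC = 0.1502 g/dL

0.1502


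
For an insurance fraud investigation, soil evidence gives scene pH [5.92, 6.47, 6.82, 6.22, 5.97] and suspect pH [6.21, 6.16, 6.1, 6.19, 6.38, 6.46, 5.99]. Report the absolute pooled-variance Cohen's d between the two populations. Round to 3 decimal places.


Pooled-variance Cohen's d for soil pH comparison:
Scene mean = 31.4 / 5 = 6.28
Suspect mean = 43.49 / 7 = 6.212857
Scene sample variance s_s^2 = 0.13925
Suspect sample variance s_c^2 = 0.02579
Pooled variance = ((n_s-1)*s_s^2 + (n_c-1)*s_c^2) / (n_s + n_c - 2) = 0.071174
Pooled SD = sqrt(0.071174) = 0.266785
Mean difference = 0.067143
|d| = |0.067143| / 0.266785 = 0.252

0.252


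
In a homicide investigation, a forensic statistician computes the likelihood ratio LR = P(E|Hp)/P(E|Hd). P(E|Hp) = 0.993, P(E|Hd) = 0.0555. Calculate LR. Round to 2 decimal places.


Likelihood ratio calculation:
LR = P(E|Hp) / P(E|Hd)
LR = 0.993 / 0.0555
LR = 17.89

17.89


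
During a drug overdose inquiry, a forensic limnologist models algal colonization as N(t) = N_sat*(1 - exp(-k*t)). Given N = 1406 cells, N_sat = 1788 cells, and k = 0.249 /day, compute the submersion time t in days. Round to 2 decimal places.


PMSI from diatom colonization curve:
N / N_sat = 1406 / 1788 = 0.786353
1 - N/N_sat = 0.213647
ln(1 - N/N_sat) = -1.54343
t = -ln(1 - N/N_sat) / k = -(-1.54343) / 0.249 = 6.20 days

6.20


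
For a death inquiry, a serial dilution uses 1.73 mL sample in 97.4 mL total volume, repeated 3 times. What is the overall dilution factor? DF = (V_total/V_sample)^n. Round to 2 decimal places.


Dilution factor calculation:
Single dilution = V_total / V_sample = 97.4 / 1.73 ≈ 56.300578
Number of dilutions = 3
Total DF = (97.4 / 1.73)^3 (full precision, rounded at the end) = 178459.04

178459.04


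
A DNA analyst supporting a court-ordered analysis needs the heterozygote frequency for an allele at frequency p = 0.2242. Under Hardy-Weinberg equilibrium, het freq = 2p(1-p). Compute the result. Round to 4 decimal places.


Hardy-Weinberg heterozygote frequency:
q = 1 - p = 1 - 0.2242 = 0.7758
2pq = 2 * 0.2242 * 0.7758 = 0.3479

0.3479


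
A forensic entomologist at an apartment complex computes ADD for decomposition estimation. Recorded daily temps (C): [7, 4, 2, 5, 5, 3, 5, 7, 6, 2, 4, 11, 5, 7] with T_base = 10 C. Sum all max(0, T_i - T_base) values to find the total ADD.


Computing ADD day by day:
Day 1: max(0, 7 - 10) = 0
Day 2: max(0, 4 - 10) = 0
Day 3: max(0, 2 - 10) = 0
Day 4: max(0, 5 - 10) = 0
Day 5: max(0, 5 - 10) = 0
Day 6: max(0, 3 - 10) = 0
Day 7: max(0, 5 - 10) = 0
Day 8: max(0, 7 - 10) = 0
Day 9: max(0, 6 - 10) = 0
Day 10: max(0, 2 - 10) = 0
Day 11: max(0, 4 - 10) = 0
Day 12: max(0, 11 - 10) = 1
Day 13: max(0, 5 - 10) = 0
Day 14: max(0, 7 - 10) = 0
Total ADD = 1

1


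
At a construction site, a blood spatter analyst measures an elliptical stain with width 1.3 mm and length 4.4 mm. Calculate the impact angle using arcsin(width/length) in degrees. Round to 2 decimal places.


Blood spatter impact angle calculation:
width / length = 1.3 / 4.4 = 0.295455
angle = arcsin(0.295455)
angle = 17.18 degrees

17.18


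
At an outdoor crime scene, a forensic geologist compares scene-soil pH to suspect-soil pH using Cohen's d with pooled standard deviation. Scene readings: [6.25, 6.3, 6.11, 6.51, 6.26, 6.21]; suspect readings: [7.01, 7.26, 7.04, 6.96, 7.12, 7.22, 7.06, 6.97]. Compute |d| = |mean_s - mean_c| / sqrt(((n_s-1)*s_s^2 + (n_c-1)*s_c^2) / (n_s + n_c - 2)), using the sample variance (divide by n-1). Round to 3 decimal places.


Pooled-variance Cohen's d for soil pH comparison:
Scene mean = 37.64 / 6 = 6.273333
Suspect mean = 56.64 / 8 = 7.08
Scene sample variance s_s^2 = 0.017627
Suspect sample variance s_c^2 = 0.012429
Pooled variance = ((n_s-1)*s_s^2 + (n_c-1)*s_c^2) / (n_s + n_c - 2) = 0.014594
Pooled SD = sqrt(0.014594) = 0.120806
Mean difference = -0.806667
|d| = |-0.806667| / 0.120806 = 6.677

6.677


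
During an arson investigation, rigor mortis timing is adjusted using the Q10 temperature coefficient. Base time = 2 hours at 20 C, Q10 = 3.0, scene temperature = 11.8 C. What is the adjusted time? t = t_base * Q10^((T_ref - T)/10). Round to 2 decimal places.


Rigor mortis time adjustment:
Exponent = (T_ref - T_actual) / 10 = (20 - 11.8) / 10 = 0.82
Q10 factor = 3.0^0.82 = 2.46172
t_adjusted = 2 * 2.46172 = 4.92 hours

4.92


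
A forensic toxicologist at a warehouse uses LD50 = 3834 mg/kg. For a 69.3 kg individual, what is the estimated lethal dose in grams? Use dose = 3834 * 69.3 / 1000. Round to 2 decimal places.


Lethal dose calculation:
Lethal dose = LD50 * body_weight / 1000
= 3834 * 69.3 / 1000
= 265696.2 / 1000
= 265.70 g

265.70


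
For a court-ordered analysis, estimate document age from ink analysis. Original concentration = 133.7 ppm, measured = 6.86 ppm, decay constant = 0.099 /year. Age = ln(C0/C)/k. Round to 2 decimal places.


Document age estimation:
C0/C = 133.7 / 6.86 = 19.489796
ln(C0/C) = 2.969891
t = 2.969891 / 0.099 = 30.00 years

30.00


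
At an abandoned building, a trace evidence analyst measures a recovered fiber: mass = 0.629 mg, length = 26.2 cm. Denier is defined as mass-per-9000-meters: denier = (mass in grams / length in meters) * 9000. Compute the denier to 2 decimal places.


Denier calculation:
Mass in grams = 0.629 mg / 1000 = 0.000629 g
Length in meters = 26.2 cm / 100 = 0.262 m
Linear density = mass / length = 0.000629 / 0.262 = 0.00240076 g/m
Denier = (g/m) * 9000 = 0.00240076 * 9000 = 21.61

21.61


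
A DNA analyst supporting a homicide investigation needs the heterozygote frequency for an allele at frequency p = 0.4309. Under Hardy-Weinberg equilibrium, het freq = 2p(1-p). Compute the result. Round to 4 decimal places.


Hardy-Weinberg heterozygote frequency:
q = 1 - p = 1 - 0.4309 = 0.5691
2pq = 2 * 0.4309 * 0.5691 = 0.4905

0.4905


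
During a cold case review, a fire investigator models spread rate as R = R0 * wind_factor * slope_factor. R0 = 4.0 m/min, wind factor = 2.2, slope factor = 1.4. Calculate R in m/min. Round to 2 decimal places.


Fire spread rate calculation:
R = R0 * wind_factor * slope_factor
= 4.0 * 2.2 * 1.4
= 8.8 * 1.4
= 12.32 m/min

12.32


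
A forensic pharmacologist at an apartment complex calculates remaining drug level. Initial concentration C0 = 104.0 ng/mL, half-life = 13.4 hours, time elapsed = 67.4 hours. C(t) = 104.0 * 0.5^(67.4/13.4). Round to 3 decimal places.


Drug concentration decay:
Number of half-lives = t / t_half = 67.4 / 13.4 = 5.029851
Decay factor = 0.5^5.029851 = 0.03061005
C(t) = 104.0 * 0.03061005 = 3.183 ng/mL

3.183


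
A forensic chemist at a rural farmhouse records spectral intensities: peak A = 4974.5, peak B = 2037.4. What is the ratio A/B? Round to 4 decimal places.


Spectral peak ratio:
Peak A = 4974.5 counts
Peak B = 2037.4 counts
Ratio = 4974.5 / 2037.4 = 2.4416

2.4416


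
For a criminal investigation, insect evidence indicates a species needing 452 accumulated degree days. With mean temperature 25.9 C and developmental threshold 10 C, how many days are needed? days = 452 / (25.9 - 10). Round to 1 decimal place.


Insect development time:
Effective temperature = avg_temp - T_base = 25.9 - 10 = 15.9 C
Days = ADD / effective_temp = 452 / 15.9 = 28.4 days

28.4


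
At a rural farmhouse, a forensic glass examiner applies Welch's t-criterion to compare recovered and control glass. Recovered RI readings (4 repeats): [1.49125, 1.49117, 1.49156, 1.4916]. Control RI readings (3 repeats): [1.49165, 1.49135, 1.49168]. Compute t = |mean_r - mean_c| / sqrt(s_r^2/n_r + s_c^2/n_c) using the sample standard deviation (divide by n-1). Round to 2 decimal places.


Welch's t-criterion for glass RI comparison:
Recovered mean = sum / n_r = 5.96558 / 4 = 1.491395
Control mean = sum / n_c = 4.47468 / 3 = 1.49156
Recovered sample variance s_r^2 = 4.69667e-08
Control sample variance s_c^2 = 3.33e-08
Welch SE (unpooled) = sqrt(s_r^2/n_r + s_c^2/n_c) = sqrt(1.17417e-08 + 1.11e-08) = sqrt(2.28417e-08) = 0.000151135
|mean_r - mean_c| = 0.000165
t = 0.000165 / 0.000151135 = 1.09

1.09


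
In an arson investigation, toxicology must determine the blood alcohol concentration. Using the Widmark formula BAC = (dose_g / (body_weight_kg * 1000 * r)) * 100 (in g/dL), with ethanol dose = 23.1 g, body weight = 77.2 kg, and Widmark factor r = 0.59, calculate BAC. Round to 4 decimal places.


Applying the Widmark formula:
BAC = (dose_g / (body_wt * 1000 * r)) * 100
Denominator = 77.2 * 1000 * 0.59 = 45548
BAC = (23.1 / 45548) * 100
BAC = 0.0507 g/dL

0.0507


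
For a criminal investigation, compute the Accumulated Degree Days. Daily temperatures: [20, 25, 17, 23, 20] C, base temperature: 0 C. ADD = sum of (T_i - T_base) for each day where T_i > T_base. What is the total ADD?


Computing ADD day by day:
Day 1: max(0, 20 - 0) = 20
Day 2: max(0, 25 - 0) = 25
Day 3: max(0, 17 - 0) = 17
Day 4: max(0, 23 - 0) = 23
Day 5: max(0, 20 - 0) = 20
Total ADD = 105

105


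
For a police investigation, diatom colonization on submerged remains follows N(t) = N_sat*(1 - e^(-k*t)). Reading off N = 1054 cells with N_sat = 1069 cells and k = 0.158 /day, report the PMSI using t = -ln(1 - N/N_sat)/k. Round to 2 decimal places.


PMSI from diatom colonization curve:
N / N_sat = 1054 / 1069 = 0.985968
1 - N/N_sat = 0.014032
ln(1 - N/N_sat) = -4.266415
t = -ln(1 - N/N_sat) / k = -(-4.266415) / 0.158 = 27.00 days

27.00


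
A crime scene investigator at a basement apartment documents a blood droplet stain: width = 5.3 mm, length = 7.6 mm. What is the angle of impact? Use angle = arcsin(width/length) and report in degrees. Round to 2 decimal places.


Blood spatter impact angle calculation:
width / length = 5.3 / 7.6 = 0.697368
angle = arcsin(0.697368)
angle = 44.22 degrees

44.22


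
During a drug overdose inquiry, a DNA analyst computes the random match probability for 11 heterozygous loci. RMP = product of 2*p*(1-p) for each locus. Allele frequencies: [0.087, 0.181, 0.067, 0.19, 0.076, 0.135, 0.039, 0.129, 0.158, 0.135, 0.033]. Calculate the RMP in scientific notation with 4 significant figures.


Computing RMP for 11 loci:
Locus 1: 2 * 0.087 * 0.913 = 0.158862
Locus 2: 2 * 0.181 * 0.819 = 0.296478
Locus 3: 2 * 0.067 * 0.933 = 0.125022
Locus 4: 2 * 0.19 * 0.81 = 0.3078
Locus 5: 2 * 0.076 * 0.924 = 0.140448
Locus 6: 2 * 0.135 * 0.865 = 0.23355
Locus 7: 2 * 0.039 * 0.961 = 0.074958
Locus 8: 2 * 0.129 * 0.871 = 0.224718
Locus 9: 2 * 0.158 * 0.842 = 0.266072
Locus 10: 2 * 0.135 * 0.865 = 0.23355
Locus 11: 2 * 0.033 * 0.967 = 0.063822
RMP = 3.972e-09

3.972e-09


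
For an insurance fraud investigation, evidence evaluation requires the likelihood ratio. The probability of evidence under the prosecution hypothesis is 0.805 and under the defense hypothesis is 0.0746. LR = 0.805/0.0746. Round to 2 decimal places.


Likelihood ratio calculation:
LR = P(E|Hp) / P(E|Hd)
LR = 0.805 / 0.0746
LR = 10.79

10.79


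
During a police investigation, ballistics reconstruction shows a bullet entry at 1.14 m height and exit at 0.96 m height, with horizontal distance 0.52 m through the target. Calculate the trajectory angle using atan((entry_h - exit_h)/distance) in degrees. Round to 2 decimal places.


Bullet trajectory angle:
Height difference = 1.14 - 0.96 = 0.18 m
angle = atan(0.18 / 0.52)
angle = atan(0.346154)
angle = 19.09 degrees

19.09


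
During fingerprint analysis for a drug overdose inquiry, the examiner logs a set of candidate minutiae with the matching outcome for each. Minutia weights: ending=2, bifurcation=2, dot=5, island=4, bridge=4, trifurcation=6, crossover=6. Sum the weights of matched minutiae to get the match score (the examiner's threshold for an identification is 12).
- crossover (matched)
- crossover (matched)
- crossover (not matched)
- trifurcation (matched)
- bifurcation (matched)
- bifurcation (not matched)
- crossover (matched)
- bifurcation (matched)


Weighted minutiae match score:
  crossover: matched, +6 (running total 6)
  crossover: matched, +6 (running total 12)
  crossover: not matched, +0
  trifurcation: matched, +6 (running total 18)
  bifurcation: matched, +2 (running total 20)
  bifurcation: not matched, +0
  crossover: matched, +6 (running total 26)
  bifurcation: matched, +2 (running total 28)
Total score = 28
Threshold = 12; verdict = identification

28


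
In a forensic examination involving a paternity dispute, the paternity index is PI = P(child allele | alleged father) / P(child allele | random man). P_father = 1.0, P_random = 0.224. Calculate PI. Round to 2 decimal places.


Paternity Index calculation:
PI = P(allele|father) / P(allele|random)
PI = 1.0 / 0.224
PI = 4.46

4.46


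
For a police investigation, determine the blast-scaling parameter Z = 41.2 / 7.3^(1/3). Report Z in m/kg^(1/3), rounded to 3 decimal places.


Scaled distance calculation:
W^(1/3) = 7.3^(1/3) = 1.939877
Z = R / W^(1/3) = 41.2 / 1.939877
Z = 21.238 m/kg^(1/3)

21.238


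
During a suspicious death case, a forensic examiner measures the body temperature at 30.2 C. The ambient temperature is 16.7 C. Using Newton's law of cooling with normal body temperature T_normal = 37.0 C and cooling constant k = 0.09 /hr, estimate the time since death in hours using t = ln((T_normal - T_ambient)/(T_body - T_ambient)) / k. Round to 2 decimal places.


Using Newton's law of cooling:
t = ln((T_normal - T_ambient) / (T_body - T_ambient)) / k
T_normal - T_ambient = 20.3
T_body - T_ambient = 13.5
Ratio = 1.503704
ln(ratio) = 0.407931
t = 0.407931 / 0.09 = 4.53 hours

4.53


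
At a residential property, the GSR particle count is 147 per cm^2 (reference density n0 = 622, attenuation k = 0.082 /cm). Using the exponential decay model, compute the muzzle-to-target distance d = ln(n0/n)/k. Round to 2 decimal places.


GSR distance calculation:
n0/n = 622 / 147 = 4.231293
ln(n0/n) = 1.442508
d = 1.442508 / 0.082 = 17.59 cm

17.59


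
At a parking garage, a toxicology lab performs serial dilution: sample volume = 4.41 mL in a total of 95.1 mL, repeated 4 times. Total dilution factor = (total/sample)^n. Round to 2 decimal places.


Dilution factor calculation:
Single dilution = V_total / V_sample = 95.1 / 4.41 ≈ 21.564626
Number of dilutions = 4
Total DF = (95.1 / 4.41)^4 (full precision, rounded at the end) = 216255.77

216255.77


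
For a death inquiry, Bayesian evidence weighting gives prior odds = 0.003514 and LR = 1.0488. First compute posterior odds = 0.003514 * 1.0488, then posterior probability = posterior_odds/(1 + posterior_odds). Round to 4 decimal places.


Bayesian evidence evaluation:
Posterior odds = prior_odds * LR = 0.003514 * 1.0488 = 0.003685483
Posterior probability = posterior_odds / (1 + posterior_odds)
= 0.003685483 / (1 + 0.003685483)
= 0.003685483 / 1.003685483
= 0.0037

0.0037


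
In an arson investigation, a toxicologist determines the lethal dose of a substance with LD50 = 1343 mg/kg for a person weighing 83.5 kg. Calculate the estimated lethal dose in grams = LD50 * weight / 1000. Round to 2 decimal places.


Lethal dose calculation:
Lethal dose = LD50 * body_weight / 1000
= 1343 * 83.5 / 1000
= 112140.5 / 1000
= 112.14 g

112.14


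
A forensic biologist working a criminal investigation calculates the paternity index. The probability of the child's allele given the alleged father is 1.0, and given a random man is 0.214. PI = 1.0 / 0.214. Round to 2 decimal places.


Paternity Index calculation:
PI = P(allele|father) / P(allele|random)
PI = 1.0 / 0.214
PI = 4.67

4.67


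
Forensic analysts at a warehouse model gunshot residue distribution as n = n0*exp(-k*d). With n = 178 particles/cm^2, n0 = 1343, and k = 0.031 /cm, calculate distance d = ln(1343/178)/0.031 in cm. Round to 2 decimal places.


GSR distance calculation:
n0/n = 1343 / 178 = 7.544944
ln(n0/n) = 2.020878
d = 2.020878 / 0.031 = 65.19 cm

65.19


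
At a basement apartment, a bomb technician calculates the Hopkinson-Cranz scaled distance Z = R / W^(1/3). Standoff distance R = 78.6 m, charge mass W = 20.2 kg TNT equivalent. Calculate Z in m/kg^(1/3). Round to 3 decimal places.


Scaled distance calculation:
W^(1/3) = 20.2^(1/3) = 2.723436
Z = R / W^(1/3) = 78.6 / 2.723436
Z = 28.861 m/kg^(1/3)

28.861


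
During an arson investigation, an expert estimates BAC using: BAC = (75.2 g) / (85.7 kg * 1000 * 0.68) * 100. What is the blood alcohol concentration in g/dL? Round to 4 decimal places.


Applying the Widmark formula:
BAC = (dose_g / (body_wt * 1000 * r)) * 100
Denominator = 85.7 * 1000 * 0.68 = 58276
BAC = (75.2 / 58276) * 100
BAC = 0.1290 g/dL

0.1290


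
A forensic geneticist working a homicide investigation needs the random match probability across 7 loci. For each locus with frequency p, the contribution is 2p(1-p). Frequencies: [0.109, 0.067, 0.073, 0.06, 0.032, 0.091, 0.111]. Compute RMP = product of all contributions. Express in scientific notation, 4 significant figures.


Computing RMP for 7 loci:
Locus 1: 2 * 0.109 * 0.891 = 0.194238
Locus 2: 2 * 0.067 * 0.933 = 0.125022
Locus 3: 2 * 0.073 * 0.927 = 0.135342
Locus 4: 2 * 0.06 * 0.94 = 0.1128
Locus 5: 2 * 0.032 * 0.968 = 0.061952
Locus 6: 2 * 0.091 * 0.909 = 0.165438
Locus 7: 2 * 0.111 * 0.889 = 0.197358
RMP = 7.499e-07

7.499e-07


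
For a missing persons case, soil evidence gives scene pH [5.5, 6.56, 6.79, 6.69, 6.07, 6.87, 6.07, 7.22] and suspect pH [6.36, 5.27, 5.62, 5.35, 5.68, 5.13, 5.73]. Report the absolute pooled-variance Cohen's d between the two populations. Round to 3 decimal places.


Pooled-variance Cohen's d for soil pH comparison:
Scene mean = 51.77 / 8 = 6.47125
Suspect mean = 39.14 / 7 = 5.591429
Scene sample variance s_s^2 = 0.306041
Suspect sample variance s_c^2 = 0.165514
Pooled variance = ((n_s-1)*s_s^2 + (n_c-1)*s_c^2) / (n_s + n_c - 2) = 0.241183
Pooled SD = sqrt(0.241183) = 0.491104
Mean difference = 0.879821
|d| = |0.879821| / 0.491104 = 1.792

1.792


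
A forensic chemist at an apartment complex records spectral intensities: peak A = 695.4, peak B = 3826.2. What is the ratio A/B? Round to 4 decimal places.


Spectral peak ratio:
Peak A = 695.4 counts
Peak B = 3826.2 counts
Ratio = 695.4 / 3826.2 = 0.1817

0.1817


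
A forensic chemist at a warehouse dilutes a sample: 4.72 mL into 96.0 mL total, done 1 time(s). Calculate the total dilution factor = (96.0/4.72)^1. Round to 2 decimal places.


Dilution factor calculation:
Single dilution = V_total / V_sample = 96.0 / 4.72 ≈ 20.338983
Number of dilutions = 1
Total DF = (96.0 / 4.72)^1 (full precision, rounded at the end) = 20.34

20.34


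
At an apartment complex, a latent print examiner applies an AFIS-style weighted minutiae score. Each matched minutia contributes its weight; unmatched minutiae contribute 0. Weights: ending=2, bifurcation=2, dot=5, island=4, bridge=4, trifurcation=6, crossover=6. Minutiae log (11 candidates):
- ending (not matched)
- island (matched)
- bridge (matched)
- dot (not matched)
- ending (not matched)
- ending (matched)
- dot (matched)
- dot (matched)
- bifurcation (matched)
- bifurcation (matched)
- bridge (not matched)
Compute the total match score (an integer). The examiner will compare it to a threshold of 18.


Weighted minutiae match score:
  ending: not matched, +0
  island: matched, +4 (running total 4)
  bridge: matched, +4 (running total 8)
  dot: not matched, +0
  ending: not matched, +0
  ending: matched, +2 (running total 10)
  dot: matched, +5 (running total 15)
  dot: matched, +5 (running total 20)
  bifurcation: matched, +2 (running total 22)
  bifurcation: matched, +2 (running total 24)
  bridge: not matched, +0
Total score = 24
Threshold = 18; verdict = identification

24


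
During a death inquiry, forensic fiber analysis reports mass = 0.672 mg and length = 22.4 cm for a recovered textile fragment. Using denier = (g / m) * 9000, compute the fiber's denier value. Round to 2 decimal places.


Denier calculation:
Mass in grams = 0.672 mg / 1000 = 0.000672 g
Length in meters = 22.4 cm / 100 = 0.224 m
Linear density = mass / length = 0.000672 / 0.224 = 0.003 g/m
Denier = (g/m) * 9000 = 0.003 * 9000 = 27.00

27.00


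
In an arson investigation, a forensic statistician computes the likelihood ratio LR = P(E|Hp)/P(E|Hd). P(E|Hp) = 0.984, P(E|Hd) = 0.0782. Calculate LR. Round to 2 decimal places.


Likelihood ratio calculation:
LR = P(E|Hp) / P(E|Hd)
LR = 0.984 / 0.0782
LR = 12.58

12.58


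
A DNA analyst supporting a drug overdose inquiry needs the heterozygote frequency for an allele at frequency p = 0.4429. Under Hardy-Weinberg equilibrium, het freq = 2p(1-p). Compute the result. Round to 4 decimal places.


Hardy-Weinberg heterozygote frequency:
q = 1 - p = 1 - 0.4429 = 0.5571
2pq = 2 * 0.4429 * 0.5571 = 0.4935

0.4935


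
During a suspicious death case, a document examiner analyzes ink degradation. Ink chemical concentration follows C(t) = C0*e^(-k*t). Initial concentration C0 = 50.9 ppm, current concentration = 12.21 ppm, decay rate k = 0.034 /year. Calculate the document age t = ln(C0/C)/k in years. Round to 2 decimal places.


Document age estimation:
C0/C = 50.9 / 12.21 = 4.168714
ln(C0/C) = 1.427608
t = 1.427608 / 0.034 = 41.99 years

41.99


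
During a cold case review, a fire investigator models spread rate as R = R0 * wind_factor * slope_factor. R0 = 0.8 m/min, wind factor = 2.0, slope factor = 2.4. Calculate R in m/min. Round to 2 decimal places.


Fire spread rate calculation:
R = R0 * wind_factor * slope_factor
= 0.8 * 2.0 * 2.4
= 1.6 * 2.4
= 3.84 m/min

3.84


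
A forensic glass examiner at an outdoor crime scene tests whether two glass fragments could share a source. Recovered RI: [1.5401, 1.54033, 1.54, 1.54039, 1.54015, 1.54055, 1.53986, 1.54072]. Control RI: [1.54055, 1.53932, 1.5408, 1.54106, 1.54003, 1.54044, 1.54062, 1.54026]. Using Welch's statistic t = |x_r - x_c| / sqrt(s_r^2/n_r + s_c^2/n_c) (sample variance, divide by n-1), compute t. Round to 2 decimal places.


Welch's t-criterion for glass RI comparison:
Recovered mean = sum / n_r = 12.3221 / 8 = 1.5402625
Control mean = sum / n_c = 12.32308 / 8 = 1.540385
Recovered sample variance s_r^2 = 8.325e-08
Control sample variance s_c^2 = 2.84171e-07
Welch SE (unpooled) = sqrt(s_r^2/n_r + s_c^2/n_c) = sqrt(1.04063e-08 + 3.55214e-08) = sqrt(4.59277e-08) = 0.000214307
|mean_r - mean_c| = 0.0001225
t = 0.0001225 / 0.000214307 = 0.57

0.57


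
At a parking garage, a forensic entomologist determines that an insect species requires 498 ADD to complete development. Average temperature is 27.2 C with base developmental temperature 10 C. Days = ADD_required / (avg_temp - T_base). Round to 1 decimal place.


Insect development time:
Effective temperature = avg_temp - T_base = 27.2 - 10 = 17.2 C
Days = ADD / effective_temp = 498 / 17.2 = 29.0 days

29.0


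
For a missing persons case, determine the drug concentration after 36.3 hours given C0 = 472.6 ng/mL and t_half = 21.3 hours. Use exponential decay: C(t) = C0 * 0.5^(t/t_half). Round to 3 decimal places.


Drug concentration decay:
Number of half-lives = t / t_half = 36.3 / 21.3 = 1.704225
Decay factor = 0.5^1.704225 = 0.30688606
C(t) = 472.6 * 0.30688606 = 145.034 ng/mL

145.034


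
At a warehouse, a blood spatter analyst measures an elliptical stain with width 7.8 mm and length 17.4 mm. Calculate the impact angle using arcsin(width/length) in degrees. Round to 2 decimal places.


Blood spatter impact angle calculation:
width / length = 7.8 / 17.4 = 0.448276
angle = arcsin(0.448276)
angle = 26.63 degrees

26.63


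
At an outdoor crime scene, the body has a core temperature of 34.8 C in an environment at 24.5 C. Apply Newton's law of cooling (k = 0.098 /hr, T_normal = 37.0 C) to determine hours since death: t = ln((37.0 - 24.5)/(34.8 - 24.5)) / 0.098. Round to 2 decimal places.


Using Newton's law of cooling:
t = ln((T_normal - T_ambient) / (T_body - T_ambient)) / k
T_normal - T_ambient = 12.5
T_body - T_ambient = 10.3
Ratio = 1.213592
ln(ratio) = 0.193585
t = 0.193585 / 0.098 = 1.98 hours

1.98


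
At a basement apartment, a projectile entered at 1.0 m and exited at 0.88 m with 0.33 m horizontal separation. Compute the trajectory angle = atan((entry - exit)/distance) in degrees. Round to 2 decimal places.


Bullet trajectory angle:
Height difference = 1.0 - 0.88 = 0.12 m
angle = atan(0.12 / 0.33)
angle = atan(0.363636)
angle = 19.98 degrees

19.98


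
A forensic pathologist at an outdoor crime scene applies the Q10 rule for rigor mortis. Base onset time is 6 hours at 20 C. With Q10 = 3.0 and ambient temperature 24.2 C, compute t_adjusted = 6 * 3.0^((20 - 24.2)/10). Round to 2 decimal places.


Rigor mortis time adjustment:
Exponent = (T_ref - T_actual) / 10 = (20 - 24.2) / 10 = -0.42
Q10 factor = 3.0^-0.42 = 0.63039
t_adjusted = 6 * 0.63039 = 3.78 hours

3.78


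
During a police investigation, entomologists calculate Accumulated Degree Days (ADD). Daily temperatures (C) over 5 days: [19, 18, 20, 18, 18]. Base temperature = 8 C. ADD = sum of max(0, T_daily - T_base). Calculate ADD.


Computing ADD day by day:
Day 1: max(0, 19 - 8) = 11
Day 2: max(0, 18 - 8) = 10
Day 3: max(0, 20 - 8) = 12
Day 4: max(0, 18 - 8) = 10
Day 5: max(0, 18 - 8) = 10
Total ADD = 53

53


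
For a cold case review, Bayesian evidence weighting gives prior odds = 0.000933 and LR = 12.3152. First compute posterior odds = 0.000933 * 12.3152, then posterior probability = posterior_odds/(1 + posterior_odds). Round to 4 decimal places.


Bayesian evidence evaluation:
Posterior odds = prior_odds * LR = 0.000933 * 12.3152 = 0.01149008
Posterior probability = posterior_odds / (1 + posterior_odds)
= 0.01149008 / (1 + 0.01149008)
= 0.01149008 / 1.01149008
= 0.0114

0.0114


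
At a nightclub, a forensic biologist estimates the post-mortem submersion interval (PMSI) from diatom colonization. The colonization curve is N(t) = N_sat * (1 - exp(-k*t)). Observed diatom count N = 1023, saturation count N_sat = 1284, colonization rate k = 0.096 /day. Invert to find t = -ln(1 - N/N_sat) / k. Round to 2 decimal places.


PMSI from diatom colonization curve:
N / N_sat = 1023 / 1284 = 0.796729
1 - N/N_sat = 0.203271
ln(1 - N/N_sat) = -1.593215
t = -ln(1 - N/N_sat) / k = -(-1.593215) / 0.096 = 16.60 days

16.60


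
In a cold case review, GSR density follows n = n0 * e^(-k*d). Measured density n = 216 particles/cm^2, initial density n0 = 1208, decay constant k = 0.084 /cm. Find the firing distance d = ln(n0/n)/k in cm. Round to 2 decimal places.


GSR distance calculation:
n0/n = 1208 / 216 = 5.592593
ln(n0/n) = 1.721443
d = 1.721443 / 0.084 = 20.49 cm

20.49


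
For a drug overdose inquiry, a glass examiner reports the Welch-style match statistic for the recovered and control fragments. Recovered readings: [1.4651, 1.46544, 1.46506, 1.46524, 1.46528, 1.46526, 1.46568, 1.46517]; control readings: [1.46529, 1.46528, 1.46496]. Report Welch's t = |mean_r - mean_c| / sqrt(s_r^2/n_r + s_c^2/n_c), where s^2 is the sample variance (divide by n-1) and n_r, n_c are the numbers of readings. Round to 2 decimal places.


Welch's t-criterion for glass RI comparison:
Recovered mean = sum / n_r = 11.72223 / 8 = 1.4652787
Control mean = sum / n_c = 4.39553 / 3 = 1.4651767
Recovered sample variance s_r^2 = 4.00696e-08
Control sample variance s_c^2 = 3.52333e-08
Welch SE (unpooled) = sqrt(s_r^2/n_r + s_c^2/n_c) = sqrt(5.00871e-09 + 1.17444e-08) = sqrt(1.67531e-08) = 0.000129434
|mean_r - mean_c| = 0.000102083
t = 0.000102083 / 0.000129434 = 0.79

0.79


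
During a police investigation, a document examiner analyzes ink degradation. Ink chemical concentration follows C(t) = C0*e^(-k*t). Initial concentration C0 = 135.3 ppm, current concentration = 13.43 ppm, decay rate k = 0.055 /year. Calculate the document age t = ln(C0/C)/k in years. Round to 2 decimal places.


Document age estimation:
C0/C = 135.3 / 13.43 = 10.07446
ln(C0/C) = 2.310004
t = 2.310004 / 0.055 = 42.00 years

42.00


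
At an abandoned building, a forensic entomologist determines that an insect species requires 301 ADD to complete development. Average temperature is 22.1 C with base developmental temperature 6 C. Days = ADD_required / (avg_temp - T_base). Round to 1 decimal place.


Insect development time:
Effective temperature = avg_temp - T_base = 22.1 - 6 = 16.1 C
Days = ADD / effective_temp = 301 / 16.1 = 18.7 days

18.7


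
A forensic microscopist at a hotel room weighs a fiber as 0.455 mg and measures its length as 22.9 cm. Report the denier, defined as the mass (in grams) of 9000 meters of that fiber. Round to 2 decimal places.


Denier calculation:
Mass in grams = 0.455 mg / 1000 = 0.000455 g
Length in meters = 22.9 cm / 100 = 0.229 m
Linear density = mass / length = 0.000455 / 0.229 = 0.0019869 g/m
Denier = (g/m) * 9000 = 0.0019869 * 9000 = 17.88

17.88


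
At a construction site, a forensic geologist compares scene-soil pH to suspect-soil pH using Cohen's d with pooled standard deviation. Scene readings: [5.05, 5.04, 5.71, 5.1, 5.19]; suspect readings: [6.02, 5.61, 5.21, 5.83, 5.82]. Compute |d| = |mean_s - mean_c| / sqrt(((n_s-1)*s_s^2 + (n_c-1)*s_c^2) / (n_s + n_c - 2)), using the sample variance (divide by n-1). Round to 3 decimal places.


Pooled-variance Cohen's d for soil pH comparison:
Scene mean = 26.09 / 5 = 5.218
Suspect mean = 28.49 / 5 = 5.698
Scene sample variance s_s^2 = 0.07917
Suspect sample variance s_c^2 = 0.09547
Pooled variance = ((n_s-1)*s_s^2 + (n_c-1)*s_c^2) / (n_s + n_c - 2) = 0.08732
Pooled SD = sqrt(0.08732) = 0.2955
Mean difference = -0.48
|d| = |-0.48| / 0.2955 = 1.624

1.624


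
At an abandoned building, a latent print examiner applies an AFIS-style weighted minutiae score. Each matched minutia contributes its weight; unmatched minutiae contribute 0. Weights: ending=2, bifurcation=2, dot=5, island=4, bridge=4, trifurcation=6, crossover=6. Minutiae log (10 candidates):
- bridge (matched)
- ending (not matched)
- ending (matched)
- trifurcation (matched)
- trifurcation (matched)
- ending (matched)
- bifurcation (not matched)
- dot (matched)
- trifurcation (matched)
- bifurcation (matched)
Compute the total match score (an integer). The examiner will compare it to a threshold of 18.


Weighted minutiae match score:
  bridge: matched, +4 (running total 4)
  ending: not matched, +0
  ending: matched, +2 (running total 6)
  trifurcation: matched, +6 (running total 12)
  trifurcation: matched, +6 (running total 18)
  ending: matched, +2 (running total 20)
  bifurcation: not matched, +0
  dot: matched, +5 (running total 25)
  trifurcation: matched, +6 (running total 31)
  bifurcation: matched, +2 (running total 33)
Total score = 33
Threshold = 18; verdict = identification

33
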